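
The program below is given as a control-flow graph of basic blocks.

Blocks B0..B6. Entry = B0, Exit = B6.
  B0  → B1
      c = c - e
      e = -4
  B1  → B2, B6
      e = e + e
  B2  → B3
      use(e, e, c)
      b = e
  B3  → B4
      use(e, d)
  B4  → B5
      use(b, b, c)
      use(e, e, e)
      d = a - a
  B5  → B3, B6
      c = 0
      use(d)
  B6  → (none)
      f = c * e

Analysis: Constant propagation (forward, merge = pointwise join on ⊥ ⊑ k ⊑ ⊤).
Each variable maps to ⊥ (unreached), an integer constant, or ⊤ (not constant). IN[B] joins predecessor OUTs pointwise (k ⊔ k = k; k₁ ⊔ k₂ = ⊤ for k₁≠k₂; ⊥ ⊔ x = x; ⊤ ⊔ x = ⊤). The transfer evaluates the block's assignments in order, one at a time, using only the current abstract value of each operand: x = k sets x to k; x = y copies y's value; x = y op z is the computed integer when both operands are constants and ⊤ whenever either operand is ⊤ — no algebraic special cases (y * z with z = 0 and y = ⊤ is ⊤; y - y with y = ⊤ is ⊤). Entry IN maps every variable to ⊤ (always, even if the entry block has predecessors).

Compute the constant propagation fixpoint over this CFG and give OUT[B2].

Answer: {a: ⊤, b: -8, c: ⊤, d: ⊤, e: -8, f: ⊤}

Derivation:
Converged values:
  B0:   IN=(all ⊤)   OUT={e:-4; rest ⊤}
  B1:   IN={e:-4; rest ⊤}   OUT={e:-8; rest ⊤}
  B2:   IN={e:-8; rest ⊤}   OUT={b:-8, e:-8; rest ⊤}
  B3:   IN={b:-8, e:-8; rest ⊤}   OUT={b:-8, e:-8; rest ⊤}
  B4:   IN={b:-8, e:-8; rest ⊤}   OUT={b:-8, e:-8; rest ⊤}
  B5:   IN={b:-8, e:-8; rest ⊤}   OUT={b:-8, c:0, e:-8; rest ⊤}
  B6:   IN={e:-8; rest ⊤}   OUT={e:-8; rest ⊤}

Merge at B2: IN[B2] = OUT[B1] = {a: ⊤, b: ⊤, c: ⊤, d: ⊤, e: -8, f: ⊤}
Applying B2's transfer function to that IN value gives OUT[B2] (row B2 above).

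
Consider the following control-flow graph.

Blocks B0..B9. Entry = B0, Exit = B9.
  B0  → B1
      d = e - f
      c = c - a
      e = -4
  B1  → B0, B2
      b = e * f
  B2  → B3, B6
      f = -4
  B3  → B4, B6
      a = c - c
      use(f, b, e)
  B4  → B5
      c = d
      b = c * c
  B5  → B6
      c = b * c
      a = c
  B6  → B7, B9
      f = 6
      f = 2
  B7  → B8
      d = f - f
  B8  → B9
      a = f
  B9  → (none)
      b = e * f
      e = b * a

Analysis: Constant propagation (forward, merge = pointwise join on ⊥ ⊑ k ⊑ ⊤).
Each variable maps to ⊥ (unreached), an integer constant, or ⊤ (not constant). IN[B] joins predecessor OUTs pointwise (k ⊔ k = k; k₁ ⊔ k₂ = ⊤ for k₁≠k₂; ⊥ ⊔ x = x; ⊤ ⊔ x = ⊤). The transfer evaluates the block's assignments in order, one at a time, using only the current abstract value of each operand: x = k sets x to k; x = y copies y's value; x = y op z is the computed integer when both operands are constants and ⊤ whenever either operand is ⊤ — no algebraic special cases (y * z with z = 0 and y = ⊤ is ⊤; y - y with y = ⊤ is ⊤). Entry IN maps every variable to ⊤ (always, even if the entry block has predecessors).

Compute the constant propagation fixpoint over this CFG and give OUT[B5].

Converged values:
  B0: | IN=(all ⊤) | OUT={e:-4; rest ⊤}
  B1: | IN={e:-4; rest ⊤} | OUT={e:-4; rest ⊤}
  B2: | IN={e:-4; rest ⊤} | OUT={e:-4, f:-4; rest ⊤}
  B3: | IN={e:-4, f:-4; rest ⊤} | OUT={e:-4, f:-4; rest ⊤}
  B4: | IN={e:-4, f:-4; rest ⊤} | OUT={e:-4, f:-4; rest ⊤}
  B5: | IN={e:-4, f:-4; rest ⊤} | OUT={e:-4, f:-4; rest ⊤}
  B6: | IN={e:-4, f:-4; rest ⊤} | OUT={e:-4, f:2; rest ⊤}
  B7: | IN={e:-4, f:2; rest ⊤} | OUT={d:0, e:-4, f:2; rest ⊤}
  B8: | IN={d:0, e:-4, f:2; rest ⊤} | OUT={a:2, d:0, e:-4, f:2; rest ⊤}
  B9: | IN={e:-4, f:2; rest ⊤} | OUT={b:-8, f:2; rest ⊤}

Merge at B5: IN[B5] = OUT[B4] = {a: ⊤, b: ⊤, c: ⊤, d: ⊤, e: -4, f: -4}
Applying B5's transfer function to that IN value gives OUT[B5] (row B5 above).

Answer: {a: ⊤, b: ⊤, c: ⊤, d: ⊤, e: -4, f: -4}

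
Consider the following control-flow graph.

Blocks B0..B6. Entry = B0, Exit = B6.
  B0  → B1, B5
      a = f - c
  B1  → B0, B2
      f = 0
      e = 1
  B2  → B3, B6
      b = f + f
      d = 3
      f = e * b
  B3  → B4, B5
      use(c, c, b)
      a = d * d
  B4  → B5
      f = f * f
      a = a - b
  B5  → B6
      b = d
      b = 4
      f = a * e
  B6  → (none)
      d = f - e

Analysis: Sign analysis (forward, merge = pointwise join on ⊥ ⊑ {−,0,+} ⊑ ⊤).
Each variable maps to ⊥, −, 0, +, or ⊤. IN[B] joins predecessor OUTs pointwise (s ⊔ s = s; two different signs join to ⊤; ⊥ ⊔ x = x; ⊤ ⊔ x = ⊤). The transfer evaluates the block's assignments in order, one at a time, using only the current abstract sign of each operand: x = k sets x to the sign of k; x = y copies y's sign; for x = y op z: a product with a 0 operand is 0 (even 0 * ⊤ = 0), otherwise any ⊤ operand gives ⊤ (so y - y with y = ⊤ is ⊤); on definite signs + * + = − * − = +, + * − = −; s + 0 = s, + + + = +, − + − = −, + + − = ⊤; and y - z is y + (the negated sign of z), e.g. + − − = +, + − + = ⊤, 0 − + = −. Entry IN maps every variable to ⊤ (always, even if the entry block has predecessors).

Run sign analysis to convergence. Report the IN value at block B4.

Answer: {a: +, b: 0, c: ⊤, d: +, e: +, f: 0}

Trace:
Fixpoint table:
  B0:   IN=(all ⊤)   OUT=(all ⊤)
  B1:   IN=(all ⊤)   OUT={e:+, f:0; rest ⊤}
  B2:   IN={e:+, f:0; rest ⊤}   OUT={b:0, d:+, e:+, f:0; rest ⊤}
  B3:   IN={b:0, d:+, e:+, f:0; rest ⊤}   OUT={a:+, b:0, d:+, e:+, f:0; rest ⊤}
  B4:   IN={a:+, b:0, d:+, e:+, f:0; rest ⊤}   OUT={a:+, b:0, d:+, e:+, f:0; rest ⊤}
  B5:   IN=(all ⊤)   OUT={b:+; rest ⊤}
  B6:   IN=(all ⊤)   OUT=(all ⊤)

Merge at B4: IN[B4] = OUT[B3] = {a: +, b: 0, c: ⊤, d: +, e: +, f: 0}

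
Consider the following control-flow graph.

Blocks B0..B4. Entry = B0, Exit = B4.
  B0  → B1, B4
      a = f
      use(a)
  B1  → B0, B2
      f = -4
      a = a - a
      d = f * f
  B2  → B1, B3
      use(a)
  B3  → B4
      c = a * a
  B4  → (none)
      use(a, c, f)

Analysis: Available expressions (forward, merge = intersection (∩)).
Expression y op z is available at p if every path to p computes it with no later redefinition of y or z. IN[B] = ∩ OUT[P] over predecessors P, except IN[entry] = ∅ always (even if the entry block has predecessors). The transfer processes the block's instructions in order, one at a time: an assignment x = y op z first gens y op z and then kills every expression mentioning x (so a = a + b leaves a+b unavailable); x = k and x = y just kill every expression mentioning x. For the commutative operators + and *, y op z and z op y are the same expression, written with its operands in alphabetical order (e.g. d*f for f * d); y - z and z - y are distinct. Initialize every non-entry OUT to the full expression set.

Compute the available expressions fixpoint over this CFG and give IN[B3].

Answer: {f*f}

Derivation:
Fixpoint table:
  B0:  IN={}  OUT={}
  B1:  IN={}  OUT={f*f}
  B2:  IN={f*f}  OUT={f*f}
  B3:  IN={f*f}  OUT={a*a, f*f}
  B4:  IN={}  OUT={}

Merge at B3: IN[B3] = OUT[B2] = {f*f}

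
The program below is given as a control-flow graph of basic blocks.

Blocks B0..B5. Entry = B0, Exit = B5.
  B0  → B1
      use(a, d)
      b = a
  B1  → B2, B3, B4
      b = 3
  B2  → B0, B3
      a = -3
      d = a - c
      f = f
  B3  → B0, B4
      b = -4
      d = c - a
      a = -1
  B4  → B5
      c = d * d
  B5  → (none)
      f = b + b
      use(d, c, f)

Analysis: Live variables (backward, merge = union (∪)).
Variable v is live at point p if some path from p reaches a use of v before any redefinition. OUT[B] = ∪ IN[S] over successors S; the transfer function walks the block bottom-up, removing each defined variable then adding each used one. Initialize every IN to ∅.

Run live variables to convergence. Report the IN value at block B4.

Fixpoint table:
  B0:  IN={a, c, d, f}  OUT={a, c, d, f}
  B1:  IN={a, c, d, f}  OUT={a, b, c, d, f}
  B2:  IN={c, f}  OUT={a, c, d, f}
  B3:  IN={a, c, f}  OUT={a, b, c, d, f}
  B4:  IN={b, d}  OUT={b, c, d}
  B5:  IN={b, c, d}  OUT={}

Merge at B4: OUT[B4] = IN[B5] = {b, c, d}
Applying B4's transfer function to that OUT value gives IN[B4] (row B4 above).

Answer: {b, d}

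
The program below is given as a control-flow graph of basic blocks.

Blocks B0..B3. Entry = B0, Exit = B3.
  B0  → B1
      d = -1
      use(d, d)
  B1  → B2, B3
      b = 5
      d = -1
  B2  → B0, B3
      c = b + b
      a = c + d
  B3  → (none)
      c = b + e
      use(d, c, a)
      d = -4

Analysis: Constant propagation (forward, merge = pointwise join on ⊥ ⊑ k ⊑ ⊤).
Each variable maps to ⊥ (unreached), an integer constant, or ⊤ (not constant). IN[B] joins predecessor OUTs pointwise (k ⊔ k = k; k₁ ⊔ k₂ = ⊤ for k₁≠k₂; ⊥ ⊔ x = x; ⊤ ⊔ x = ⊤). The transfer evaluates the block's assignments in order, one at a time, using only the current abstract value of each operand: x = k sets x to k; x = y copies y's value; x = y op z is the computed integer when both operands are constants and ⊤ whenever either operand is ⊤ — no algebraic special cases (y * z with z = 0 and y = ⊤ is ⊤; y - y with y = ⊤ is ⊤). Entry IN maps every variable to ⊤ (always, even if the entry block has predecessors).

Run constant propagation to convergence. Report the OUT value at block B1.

Answer: {a: ⊤, b: 5, c: ⊤, d: -1, e: ⊤, f: ⊤}

Derivation:
Converged values:
  B0:  IN=(all ⊤)  OUT={d:-1; rest ⊤}
  B1:  IN={d:-1; rest ⊤}  OUT={b:5, d:-1; rest ⊤}
  B2:  IN={b:5, d:-1; rest ⊤}  OUT={a:9, b:5, c:10, d:-1; rest ⊤}
  B3:  IN={b:5, d:-1; rest ⊤}  OUT={b:5, d:-4; rest ⊤}

Merge at B1: IN[B1] = OUT[B0] = {a: ⊤, b: ⊤, c: ⊤, d: -1, e: ⊤, f: ⊤}
Applying B1's transfer function to that IN value gives OUT[B1] (row B1 above).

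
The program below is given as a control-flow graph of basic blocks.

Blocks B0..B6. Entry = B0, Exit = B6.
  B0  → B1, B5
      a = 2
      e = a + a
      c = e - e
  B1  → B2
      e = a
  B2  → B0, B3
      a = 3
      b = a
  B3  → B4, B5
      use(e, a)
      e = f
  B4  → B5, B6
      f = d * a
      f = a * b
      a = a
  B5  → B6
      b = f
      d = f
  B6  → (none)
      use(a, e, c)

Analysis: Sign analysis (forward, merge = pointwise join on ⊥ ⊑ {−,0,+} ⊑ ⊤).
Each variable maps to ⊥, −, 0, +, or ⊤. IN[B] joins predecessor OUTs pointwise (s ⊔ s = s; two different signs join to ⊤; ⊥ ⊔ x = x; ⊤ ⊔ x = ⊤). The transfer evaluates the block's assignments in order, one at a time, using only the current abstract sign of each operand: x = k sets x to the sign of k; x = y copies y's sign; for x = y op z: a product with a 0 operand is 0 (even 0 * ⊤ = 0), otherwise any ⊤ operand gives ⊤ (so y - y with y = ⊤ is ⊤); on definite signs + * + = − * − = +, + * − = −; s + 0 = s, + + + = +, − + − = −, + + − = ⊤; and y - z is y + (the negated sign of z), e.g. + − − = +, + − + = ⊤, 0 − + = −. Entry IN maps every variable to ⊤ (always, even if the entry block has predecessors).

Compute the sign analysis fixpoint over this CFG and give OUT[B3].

Per-block solution:
  B0:  IN=(all ⊤)  OUT={a:+, e:+; rest ⊤}
  B1:  IN={a:+, e:+; rest ⊤}  OUT={a:+, e:+; rest ⊤}
  B2:  IN={a:+, e:+; rest ⊤}  OUT={a:+, b:+, e:+; rest ⊤}
  B3:  IN={a:+, b:+, e:+; rest ⊤}  OUT={a:+, b:+; rest ⊤}
  B4:  IN={a:+, b:+; rest ⊤}  OUT={a:+, b:+, f:+; rest ⊤}
  B5:  IN={a:+; rest ⊤}  OUT={a:+; rest ⊤}
  B6:  IN={a:+; rest ⊤}  OUT={a:+; rest ⊤}

Merge at B3: IN[B3] = OUT[B2] = {a: +, b: +, c: ⊤, d: ⊤, e: +, f: ⊤}
Applying B3's transfer function to that IN value gives OUT[B3] (row B3 above).

Answer: {a: +, b: +, c: ⊤, d: ⊤, e: ⊤, f: ⊤}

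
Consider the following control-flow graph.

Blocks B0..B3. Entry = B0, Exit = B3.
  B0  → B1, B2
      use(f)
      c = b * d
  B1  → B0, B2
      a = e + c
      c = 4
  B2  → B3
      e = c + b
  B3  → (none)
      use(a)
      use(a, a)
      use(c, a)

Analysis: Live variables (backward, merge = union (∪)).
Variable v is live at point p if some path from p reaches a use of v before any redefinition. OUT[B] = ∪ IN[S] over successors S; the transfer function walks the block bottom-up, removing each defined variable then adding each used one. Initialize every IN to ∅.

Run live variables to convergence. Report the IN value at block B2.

Answer: {a, b, c}

Derivation:
Fixpoint table:
  B0:  IN={a, b, d, e, f}  OUT={a, b, c, d, e, f}
  B1:  IN={b, c, d, e, f}  OUT={a, b, c, d, e, f}
  B2:  IN={a, b, c}  OUT={a, c}
  B3:  IN={a, c}  OUT={}

Merge at B2: OUT[B2] = IN[B3] = {a, c}
Applying B2's transfer function to that OUT value gives IN[B2] (row B2 above).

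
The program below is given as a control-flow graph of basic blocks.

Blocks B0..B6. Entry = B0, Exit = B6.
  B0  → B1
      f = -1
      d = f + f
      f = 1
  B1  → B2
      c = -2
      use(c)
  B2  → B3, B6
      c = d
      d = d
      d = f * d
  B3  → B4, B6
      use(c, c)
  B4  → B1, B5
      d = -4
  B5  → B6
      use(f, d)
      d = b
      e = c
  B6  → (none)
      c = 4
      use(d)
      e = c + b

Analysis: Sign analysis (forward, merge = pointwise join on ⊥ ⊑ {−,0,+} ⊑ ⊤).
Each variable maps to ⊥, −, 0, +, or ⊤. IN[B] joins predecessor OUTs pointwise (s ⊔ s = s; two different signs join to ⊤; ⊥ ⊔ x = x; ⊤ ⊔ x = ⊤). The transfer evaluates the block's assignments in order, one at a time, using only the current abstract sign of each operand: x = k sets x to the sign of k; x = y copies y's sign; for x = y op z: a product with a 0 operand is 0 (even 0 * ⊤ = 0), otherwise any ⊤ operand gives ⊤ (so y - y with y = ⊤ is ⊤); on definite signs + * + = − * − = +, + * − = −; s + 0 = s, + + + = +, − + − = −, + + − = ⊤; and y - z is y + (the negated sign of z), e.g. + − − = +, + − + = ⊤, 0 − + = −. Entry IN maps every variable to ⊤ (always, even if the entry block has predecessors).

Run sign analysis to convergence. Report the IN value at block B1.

Answer: {a: ⊤, b: ⊤, c: ⊤, d: -, e: ⊤, f: +}

Working:
Converged values:
  B0: | IN=(all ⊤) | OUT={d:-, f:+; rest ⊤}
  B1: | IN={d:-, f:+; rest ⊤} | OUT={c:-, d:-, f:+; rest ⊤}
  B2: | IN={c:-, d:-, f:+; rest ⊤} | OUT={c:-, d:-, f:+; rest ⊤}
  B3: | IN={c:-, d:-, f:+; rest ⊤} | OUT={c:-, d:-, f:+; rest ⊤}
  B4: | IN={c:-, d:-, f:+; rest ⊤} | OUT={c:-, d:-, f:+; rest ⊤}
  B5: | IN={c:-, d:-, f:+; rest ⊤} | OUT={c:-, e:-, f:+; rest ⊤}
  B6: | IN={c:-, f:+; rest ⊤} | OUT={c:+, f:+; rest ⊤}

Merge at B1: IN[B1] = OUT[B0] ⊔ OUT[B4] = {a: ⊤, b: ⊤, c: ⊤, d: -, e: ⊤, f: +}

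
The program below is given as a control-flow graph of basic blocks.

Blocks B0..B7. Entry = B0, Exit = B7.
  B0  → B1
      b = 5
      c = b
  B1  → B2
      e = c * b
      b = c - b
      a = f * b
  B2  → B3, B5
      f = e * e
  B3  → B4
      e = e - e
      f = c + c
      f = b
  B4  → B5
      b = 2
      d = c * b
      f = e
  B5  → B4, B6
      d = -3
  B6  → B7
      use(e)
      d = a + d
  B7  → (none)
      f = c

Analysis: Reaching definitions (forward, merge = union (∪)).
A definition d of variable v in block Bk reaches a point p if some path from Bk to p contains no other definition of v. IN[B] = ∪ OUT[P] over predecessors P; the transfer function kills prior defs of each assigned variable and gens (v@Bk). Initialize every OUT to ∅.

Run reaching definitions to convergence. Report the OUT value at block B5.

Converged values:
  B0:   IN={}   OUT={b@B0, c@B0}
  B1:   IN={b@B0, c@B0}   OUT={a@B1, b@B1, c@B0, e@B1}
  B2:   IN={a@B1, b@B1, c@B0, e@B1}   OUT={a@B1, b@B1, c@B0, e@B1, f@B2}
  B3:   IN={a@B1, b@B1, c@B0, e@B1, f@B2}   OUT={a@B1, b@B1, c@B0, e@B3, f@B3}
  B4:   IN={a@B1, b@B1, b@B4, c@B0, d@B5, e@B1, e@B3, f@B2, f@B3, f@B4}   OUT={a@B1, b@B4, c@B0, d@B4, e@B1, e@B3, f@B4}
  B5:   IN={a@B1, b@B1, b@B4, c@B0, d@B4, e@B1, e@B3, f@B2, f@B4}   OUT={a@B1, b@B1, b@B4, c@B0, d@B5, e@B1, e@B3, f@B2, f@B4}
  B6:   IN={a@B1, b@B1, b@B4, c@B0, d@B5, e@B1, e@B3, f@B2, f@B4}   OUT={a@B1, b@B1, b@B4, c@B0, d@B6, e@B1, e@B3, f@B2, f@B4}
  B7:   IN={a@B1, b@B1, b@B4, c@B0, d@B6, e@B1, e@B3, f@B2, f@B4}   OUT={a@B1, b@B1, b@B4, c@B0, d@B6, e@B1, e@B3, f@B7}

Merge at B5: IN[B5] = OUT[B2] ⊔ OUT[B4] = {a@B1, b@B1, b@B4, c@B0, d@B4, e@B1, e@B3, f@B2, f@B4}
Applying B5's transfer function to that IN value gives OUT[B5] (row B5 above).

Answer: {a@B1, b@B1, b@B4, c@B0, d@B5, e@B1, e@B3, f@B2, f@B4}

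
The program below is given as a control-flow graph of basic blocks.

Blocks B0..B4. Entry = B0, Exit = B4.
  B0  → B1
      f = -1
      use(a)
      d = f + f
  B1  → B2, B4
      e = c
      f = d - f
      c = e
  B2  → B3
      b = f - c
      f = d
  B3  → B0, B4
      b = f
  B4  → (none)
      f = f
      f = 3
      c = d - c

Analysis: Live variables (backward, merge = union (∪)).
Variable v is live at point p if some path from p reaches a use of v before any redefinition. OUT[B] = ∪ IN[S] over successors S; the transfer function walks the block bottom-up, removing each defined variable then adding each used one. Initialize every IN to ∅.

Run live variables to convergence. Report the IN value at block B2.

Answer: {a, c, d, f}

Working:
Fixpoint table:
  B0:  IN={a, c}  OUT={a, c, d, f}
  B1:  IN={a, c, d, f}  OUT={a, c, d, f}
  B2:  IN={a, c, d, f}  OUT={a, c, d, f}
  B3:  IN={a, c, d, f}  OUT={a, c, d, f}
  B4:  IN={c, d, f}  OUT={}

Merge at B2: OUT[B2] = IN[B3] = {a, c, d, f}
Applying B2's transfer function to that OUT value gives IN[B2] (row B2 above).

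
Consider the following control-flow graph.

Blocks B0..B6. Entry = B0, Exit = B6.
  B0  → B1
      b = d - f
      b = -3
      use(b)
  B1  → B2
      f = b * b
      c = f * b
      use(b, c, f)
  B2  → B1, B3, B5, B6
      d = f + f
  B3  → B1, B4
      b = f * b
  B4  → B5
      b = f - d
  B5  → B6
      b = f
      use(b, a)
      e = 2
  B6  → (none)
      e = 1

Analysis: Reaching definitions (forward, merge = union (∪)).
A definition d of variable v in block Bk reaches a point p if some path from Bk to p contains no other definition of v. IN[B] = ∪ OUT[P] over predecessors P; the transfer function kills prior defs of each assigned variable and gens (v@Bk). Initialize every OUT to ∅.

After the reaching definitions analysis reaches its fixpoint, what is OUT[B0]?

Answer: {b@B0}

Derivation:
Per-block solution:
  B0:   IN={}   OUT={b@B0}
  B1:   IN={b@B0, b@B3, c@B1, d@B2, f@B1}   OUT={b@B0, b@B3, c@B1, d@B2, f@B1}
  B2:   IN={b@B0, b@B3, c@B1, d@B2, f@B1}   OUT={b@B0, b@B3, c@B1, d@B2, f@B1}
  B3:   IN={b@B0, b@B3, c@B1, d@B2, f@B1}   OUT={b@B3, c@B1, d@B2, f@B1}
  B4:   IN={b@B3, c@B1, d@B2, f@B1}   OUT={b@B4, c@B1, d@B2, f@B1}
  B5:   IN={b@B0, b@B3, b@B4, c@B1, d@B2, f@B1}   OUT={b@B5, c@B1, d@B2, e@B5, f@B1}
  B6:   IN={b@B0, b@B3, b@B5, c@B1, d@B2, e@B5, f@B1}   OUT={b@B0, b@B3, b@B5, c@B1, d@B2, e@B6, f@B1}

B0 is the boundary node: IN[B0] = {}
Applying B0's transfer function to that IN value gives OUT[B0] (row B0 above).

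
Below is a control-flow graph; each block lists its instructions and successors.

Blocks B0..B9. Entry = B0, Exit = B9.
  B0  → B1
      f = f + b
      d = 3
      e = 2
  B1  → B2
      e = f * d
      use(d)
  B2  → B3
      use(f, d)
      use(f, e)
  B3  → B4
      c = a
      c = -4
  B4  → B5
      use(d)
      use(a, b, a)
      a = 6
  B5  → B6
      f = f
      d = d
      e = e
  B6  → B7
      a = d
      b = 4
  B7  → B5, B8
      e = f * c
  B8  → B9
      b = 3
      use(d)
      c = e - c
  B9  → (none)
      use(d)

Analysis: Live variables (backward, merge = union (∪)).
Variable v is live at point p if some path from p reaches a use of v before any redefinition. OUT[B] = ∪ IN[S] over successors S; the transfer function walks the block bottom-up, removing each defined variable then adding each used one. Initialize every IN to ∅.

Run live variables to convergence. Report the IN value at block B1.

Answer: {a, b, d, f}

Working:
Fixpoint table:
  B0: | IN={a, b, f} | OUT={a, b, d, f}
  B1: | IN={a, b, d, f} | OUT={a, b, d, e, f}
  B2: | IN={a, b, d, e, f} | OUT={a, b, d, e, f}
  B3: | IN={a, b, d, e, f} | OUT={a, b, c, d, e, f}
  B4: | IN={a, b, c, d, e, f} | OUT={c, d, e, f}
  B5: | IN={c, d, e, f} | OUT={c, d, f}
  B6: | IN={c, d, f} | OUT={c, d, f}
  B7: | IN={c, d, f} | OUT={c, d, e, f}
  B8: | IN={c, d, e} | OUT={d}
  B9: | IN={d} | OUT={}

Merge at B1: OUT[B1] = IN[B2] = {a, b, d, e, f}
Applying B1's transfer function to that OUT value gives IN[B1] (row B1 above).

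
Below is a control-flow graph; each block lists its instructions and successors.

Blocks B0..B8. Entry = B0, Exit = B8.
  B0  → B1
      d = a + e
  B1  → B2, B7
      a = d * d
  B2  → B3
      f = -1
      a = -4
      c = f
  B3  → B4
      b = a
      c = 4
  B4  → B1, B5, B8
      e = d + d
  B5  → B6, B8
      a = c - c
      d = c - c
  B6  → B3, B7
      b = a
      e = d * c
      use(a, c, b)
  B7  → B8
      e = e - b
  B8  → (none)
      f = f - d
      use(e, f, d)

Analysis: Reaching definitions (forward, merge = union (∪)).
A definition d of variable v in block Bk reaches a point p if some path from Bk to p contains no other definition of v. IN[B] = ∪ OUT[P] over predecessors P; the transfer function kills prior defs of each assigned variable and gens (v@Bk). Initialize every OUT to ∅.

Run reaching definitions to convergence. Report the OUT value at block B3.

Answer: {a@B2, a@B5, b@B3, c@B3, d@B0, d@B5, e@B4, e@B6, f@B2}

Working:
Fixpoint table:
  B0: | IN={} | OUT={d@B0}
  B1: | IN={a@B2, a@B5, b@B3, c@B3, d@B0, d@B5, e@B4, f@B2} | OUT={a@B1, b@B3, c@B3, d@B0, d@B5, e@B4, f@B2}
  B2: | IN={a@B1, b@B3, c@B3, d@B0, d@B5, e@B4, f@B2} | OUT={a@B2, b@B3, c@B2, d@B0, d@B5, e@B4, f@B2}
  B3: | IN={a@B2, a@B5, b@B3, b@B6, c@B2, c@B3, d@B0, d@B5, e@B4, e@B6, f@B2} | OUT={a@B2, a@B5, b@B3, c@B3, d@B0, d@B5, e@B4, e@B6, f@B2}
  B4: | IN={a@B2, a@B5, b@B3, c@B3, d@B0, d@B5, e@B4, e@B6, f@B2} | OUT={a@B2, a@B5, b@B3, c@B3, d@B0, d@B5, e@B4, f@B2}
  B5: | IN={a@B2, a@B5, b@B3, c@B3, d@B0, d@B5, e@B4, f@B2} | OUT={a@B5, b@B3, c@B3, d@B5, e@B4, f@B2}
  B6: | IN={a@B5, b@B3, c@B3, d@B5, e@B4, f@B2} | OUT={a@B5, b@B6, c@B3, d@B5, e@B6, f@B2}
  B7: | IN={a@B1, a@B5, b@B3, b@B6, c@B3, d@B0, d@B5, e@B4, e@B6, f@B2} | OUT={a@B1, a@B5, b@B3, b@B6, c@B3, d@B0, d@B5, e@B7, f@B2}
  B8: | IN={a@B1, a@B2, a@B5, b@B3, b@B6, c@B3, d@B0, d@B5, e@B4, e@B7, f@B2} | OUT={a@B1, a@B2, a@B5, b@B3, b@B6, c@B3, d@B0, d@B5, e@B4, e@B7, f@B8}

Merge at B3: IN[B3] = OUT[B2] ⊔ OUT[B6] = {a@B2, a@B5, b@B3, b@B6, c@B2, c@B3, d@B0, d@B5, e@B4, e@B6, f@B2}
Applying B3's transfer function to that IN value gives OUT[B3] (row B3 above).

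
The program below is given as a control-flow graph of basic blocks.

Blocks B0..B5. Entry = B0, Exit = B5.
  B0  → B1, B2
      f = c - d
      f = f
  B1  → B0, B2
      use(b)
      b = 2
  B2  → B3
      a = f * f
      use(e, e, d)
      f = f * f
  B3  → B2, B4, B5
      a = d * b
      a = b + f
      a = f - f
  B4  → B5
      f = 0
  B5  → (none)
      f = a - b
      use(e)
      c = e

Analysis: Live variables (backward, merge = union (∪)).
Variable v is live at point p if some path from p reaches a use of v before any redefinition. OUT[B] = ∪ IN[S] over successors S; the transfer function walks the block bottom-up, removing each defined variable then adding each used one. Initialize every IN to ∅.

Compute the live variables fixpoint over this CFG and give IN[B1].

Answer: {b, c, d, e, f}

Working:
Per-block solution:
  B0: | IN={b, c, d, e} | OUT={b, c, d, e, f}
  B1: | IN={b, c, d, e, f} | OUT={b, c, d, e, f}
  B2: | IN={b, d, e, f} | OUT={b, d, e, f}
  B3: | IN={b, d, e, f} | OUT={a, b, d, e, f}
  B4: | IN={a, b, e} | OUT={a, b, e}
  B5: | IN={a, b, e} | OUT={}

Merge at B1: OUT[B1] = IN[B0] ⊔ IN[B2] = {b, c, d, e, f}
Applying B1's transfer function to that OUT value gives IN[B1] (row B1 above).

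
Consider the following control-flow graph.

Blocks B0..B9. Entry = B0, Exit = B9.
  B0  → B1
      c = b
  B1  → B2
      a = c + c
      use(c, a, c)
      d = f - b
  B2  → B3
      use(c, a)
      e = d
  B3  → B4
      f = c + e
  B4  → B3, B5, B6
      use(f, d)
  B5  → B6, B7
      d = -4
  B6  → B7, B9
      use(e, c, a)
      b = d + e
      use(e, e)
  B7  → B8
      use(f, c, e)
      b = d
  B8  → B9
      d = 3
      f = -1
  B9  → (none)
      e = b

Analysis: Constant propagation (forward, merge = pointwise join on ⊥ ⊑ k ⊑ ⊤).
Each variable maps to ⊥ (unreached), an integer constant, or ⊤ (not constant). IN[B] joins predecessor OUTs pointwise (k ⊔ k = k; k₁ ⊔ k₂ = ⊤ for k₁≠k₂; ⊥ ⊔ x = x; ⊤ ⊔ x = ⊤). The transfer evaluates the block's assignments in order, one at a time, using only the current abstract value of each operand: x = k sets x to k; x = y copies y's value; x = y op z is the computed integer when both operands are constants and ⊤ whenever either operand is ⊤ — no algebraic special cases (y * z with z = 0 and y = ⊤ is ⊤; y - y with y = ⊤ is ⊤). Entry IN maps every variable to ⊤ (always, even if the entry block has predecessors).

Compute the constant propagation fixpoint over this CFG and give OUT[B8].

Answer: {a: ⊤, b: ⊤, c: ⊤, d: 3, e: ⊤, f: -1}

Derivation:
Converged values:
  B0:   IN=(all ⊤)   OUT=(all ⊤)
  B1:   IN=(all ⊤)   OUT=(all ⊤)
  B2:   IN=(all ⊤)   OUT=(all ⊤)
  B3:   IN=(all ⊤)   OUT=(all ⊤)
  B4:   IN=(all ⊤)   OUT=(all ⊤)
  B5:   IN=(all ⊤)   OUT={d:-4; rest ⊤}
  B6:   IN=(all ⊤)   OUT=(all ⊤)
  B7:   IN=(all ⊤)   OUT=(all ⊤)
  B8:   IN=(all ⊤)   OUT={d:3, f:-1; rest ⊤}
  B9:   IN=(all ⊤)   OUT=(all ⊤)

Merge at B8: IN[B8] = OUT[B7] = {a: ⊤, b: ⊤, c: ⊤, d: ⊤, e: ⊤, f: ⊤}
Applying B8's transfer function to that IN value gives OUT[B8] (row B8 above).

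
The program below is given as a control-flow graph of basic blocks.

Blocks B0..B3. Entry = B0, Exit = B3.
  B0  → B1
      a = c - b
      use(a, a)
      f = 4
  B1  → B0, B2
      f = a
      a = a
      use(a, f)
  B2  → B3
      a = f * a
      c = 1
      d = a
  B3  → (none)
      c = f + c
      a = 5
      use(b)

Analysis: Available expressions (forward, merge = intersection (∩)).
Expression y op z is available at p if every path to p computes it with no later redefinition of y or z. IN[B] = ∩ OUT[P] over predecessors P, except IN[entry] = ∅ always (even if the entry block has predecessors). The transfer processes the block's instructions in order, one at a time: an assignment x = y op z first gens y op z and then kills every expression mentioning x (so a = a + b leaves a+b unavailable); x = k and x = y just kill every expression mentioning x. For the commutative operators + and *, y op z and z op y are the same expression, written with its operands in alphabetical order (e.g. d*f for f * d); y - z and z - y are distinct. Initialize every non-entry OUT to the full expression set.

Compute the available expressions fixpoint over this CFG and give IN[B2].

Fixpoint table:
  B0:  IN={}  OUT={c-b}
  B1:  IN={c-b}  OUT={c-b}
  B2:  IN={c-b}  OUT={}
  B3:  IN={}  OUT={}

Merge at B2: IN[B2] = OUT[B1] = {c-b}

Answer: {c-b}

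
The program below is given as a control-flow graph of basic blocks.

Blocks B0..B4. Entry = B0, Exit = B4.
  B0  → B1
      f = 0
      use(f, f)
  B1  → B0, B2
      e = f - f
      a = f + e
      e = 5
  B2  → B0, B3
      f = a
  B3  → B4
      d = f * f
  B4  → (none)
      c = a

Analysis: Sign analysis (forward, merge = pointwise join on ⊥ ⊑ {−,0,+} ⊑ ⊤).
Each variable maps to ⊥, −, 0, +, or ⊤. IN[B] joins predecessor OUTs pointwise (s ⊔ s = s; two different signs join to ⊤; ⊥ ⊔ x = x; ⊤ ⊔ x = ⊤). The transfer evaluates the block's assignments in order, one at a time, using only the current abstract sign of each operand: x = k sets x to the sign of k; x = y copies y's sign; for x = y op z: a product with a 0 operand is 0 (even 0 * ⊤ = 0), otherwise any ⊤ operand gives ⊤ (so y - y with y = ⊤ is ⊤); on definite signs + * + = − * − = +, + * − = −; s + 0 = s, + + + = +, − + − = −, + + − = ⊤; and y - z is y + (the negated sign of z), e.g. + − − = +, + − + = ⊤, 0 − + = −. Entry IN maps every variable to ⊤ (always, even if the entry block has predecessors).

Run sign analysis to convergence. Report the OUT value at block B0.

Answer: {a: ⊤, b: ⊤, c: ⊤, d: ⊤, e: ⊤, f: 0}

Derivation:
Fixpoint table:
  B0:   IN=(all ⊤)   OUT={f:0; rest ⊤}
  B1:   IN={f:0; rest ⊤}   OUT={a:0, e:+, f:0; rest ⊤}
  B2:   IN={a:0, e:+, f:0; rest ⊤}   OUT={a:0, e:+, f:0; rest ⊤}
  B3:   IN={a:0, e:+, f:0; rest ⊤}   OUT={a:0, d:0, e:+, f:0; rest ⊤}
  B4:   IN={a:0, d:0, e:+, f:0; rest ⊤}   OUT={a:0, c:0, d:0, e:+, f:0; rest ⊤}

Merge at B0 (entry node, so the boundary value (all ⊤) is joined with the incoming edge(s)): IN[B0] = (all ⊤) ⊔ OUT[B1] ⊔ OUT[B2] = {a: ⊤, b: ⊤, c: ⊤, d: ⊤, e: ⊤, f: ⊤}
Applying B0's transfer function to that IN value gives OUT[B0] (row B0 above).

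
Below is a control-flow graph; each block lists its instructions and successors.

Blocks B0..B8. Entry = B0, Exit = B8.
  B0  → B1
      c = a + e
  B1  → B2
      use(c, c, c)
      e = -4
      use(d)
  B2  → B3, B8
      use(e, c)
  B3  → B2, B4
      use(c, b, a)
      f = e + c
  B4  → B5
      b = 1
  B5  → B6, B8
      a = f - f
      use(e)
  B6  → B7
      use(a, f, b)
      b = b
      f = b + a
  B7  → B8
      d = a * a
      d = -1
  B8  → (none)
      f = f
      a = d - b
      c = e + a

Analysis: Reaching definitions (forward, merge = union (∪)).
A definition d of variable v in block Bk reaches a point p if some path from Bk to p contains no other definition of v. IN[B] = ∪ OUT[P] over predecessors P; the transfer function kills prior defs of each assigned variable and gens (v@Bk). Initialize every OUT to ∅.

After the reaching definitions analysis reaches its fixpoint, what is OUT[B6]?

Answer: {a@B5, b@B6, c@B0, e@B1, f@B6}

Derivation:
Per-block solution:
  B0:   IN={}   OUT={c@B0}
  B1:   IN={c@B0}   OUT={c@B0, e@B1}
  B2:   IN={c@B0, e@B1, f@B3}   OUT={c@B0, e@B1, f@B3}
  B3:   IN={c@B0, e@B1, f@B3}   OUT={c@B0, e@B1, f@B3}
  B4:   IN={c@B0, e@B1, f@B3}   OUT={b@B4, c@B0, e@B1, f@B3}
  B5:   IN={b@B4, c@B0, e@B1, f@B3}   OUT={a@B5, b@B4, c@B0, e@B1, f@B3}
  B6:   IN={a@B5, b@B4, c@B0, e@B1, f@B3}   OUT={a@B5, b@B6, c@B0, e@B1, f@B6}
  B7:   IN={a@B5, b@B6, c@B0, e@B1, f@B6}   OUT={a@B5, b@B6, c@B0, d@B7, e@B1, f@B6}
  B8:   IN={a@B5, b@B4, b@B6, c@B0, d@B7, e@B1, f@B3, f@B6}   OUT={a@B8, b@B4, b@B6, c@B8, d@B7, e@B1, f@B8}

Merge at B6: IN[B6] = OUT[B5] = {a@B5, b@B4, c@B0, e@B1, f@B3}
Applying B6's transfer function to that IN value gives OUT[B6] (row B6 above).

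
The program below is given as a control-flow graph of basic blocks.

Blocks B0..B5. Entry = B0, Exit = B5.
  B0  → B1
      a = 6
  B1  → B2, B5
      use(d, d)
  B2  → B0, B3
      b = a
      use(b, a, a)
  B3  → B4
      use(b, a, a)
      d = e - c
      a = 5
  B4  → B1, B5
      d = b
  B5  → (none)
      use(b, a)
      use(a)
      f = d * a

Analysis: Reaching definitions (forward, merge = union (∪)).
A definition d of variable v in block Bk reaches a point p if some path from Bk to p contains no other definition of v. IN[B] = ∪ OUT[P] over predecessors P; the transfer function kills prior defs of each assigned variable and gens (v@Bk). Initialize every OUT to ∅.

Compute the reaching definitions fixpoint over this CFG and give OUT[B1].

Per-block solution:
  B0:  IN={a@B0, a@B3, b@B2, d@B4}  OUT={a@B0, b@B2, d@B4}
  B1:  IN={a@B0, a@B3, b@B2, d@B4}  OUT={a@B0, a@B3, b@B2, d@B4}
  B2:  IN={a@B0, a@B3, b@B2, d@B4}  OUT={a@B0, a@B3, b@B2, d@B4}
  B3:  IN={a@B0, a@B3, b@B2, d@B4}  OUT={a@B3, b@B2, d@B3}
  B4:  IN={a@B3, b@B2, d@B3}  OUT={a@B3, b@B2, d@B4}
  B5:  IN={a@B0, a@B3, b@B2, d@B4}  OUT={a@B0, a@B3, b@B2, d@B4, f@B5}

Merge at B1: IN[B1] = OUT[B0] ⊔ OUT[B4] = {a@B0, a@B3, b@B2, d@B4}
Applying B1's transfer function to that IN value gives OUT[B1] (row B1 above).

Answer: {a@B0, a@B3, b@B2, d@B4}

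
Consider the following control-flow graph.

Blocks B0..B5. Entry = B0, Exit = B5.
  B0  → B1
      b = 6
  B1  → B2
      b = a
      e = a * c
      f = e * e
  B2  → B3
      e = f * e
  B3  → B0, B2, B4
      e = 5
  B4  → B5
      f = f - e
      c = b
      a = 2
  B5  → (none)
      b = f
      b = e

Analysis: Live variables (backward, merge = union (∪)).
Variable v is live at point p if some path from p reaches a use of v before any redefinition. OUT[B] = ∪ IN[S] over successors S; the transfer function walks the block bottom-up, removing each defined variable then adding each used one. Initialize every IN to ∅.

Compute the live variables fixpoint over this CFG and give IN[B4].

Answer: {b, e, f}

Working:
Per-block solution:
  B0:   IN={a, c}   OUT={a, c}
  B1:   IN={a, c}   OUT={a, b, c, e, f}
  B2:   IN={a, b, c, e, f}   OUT={a, b, c, f}
  B3:   IN={a, b, c, f}   OUT={a, b, c, e, f}
  B4:   IN={b, e, f}   OUT={e, f}
  B5:   IN={e, f}   OUT={}

Merge at B4: OUT[B4] = IN[B5] = {e, f}
Applying B4's transfer function to that OUT value gives IN[B4] (row B4 above).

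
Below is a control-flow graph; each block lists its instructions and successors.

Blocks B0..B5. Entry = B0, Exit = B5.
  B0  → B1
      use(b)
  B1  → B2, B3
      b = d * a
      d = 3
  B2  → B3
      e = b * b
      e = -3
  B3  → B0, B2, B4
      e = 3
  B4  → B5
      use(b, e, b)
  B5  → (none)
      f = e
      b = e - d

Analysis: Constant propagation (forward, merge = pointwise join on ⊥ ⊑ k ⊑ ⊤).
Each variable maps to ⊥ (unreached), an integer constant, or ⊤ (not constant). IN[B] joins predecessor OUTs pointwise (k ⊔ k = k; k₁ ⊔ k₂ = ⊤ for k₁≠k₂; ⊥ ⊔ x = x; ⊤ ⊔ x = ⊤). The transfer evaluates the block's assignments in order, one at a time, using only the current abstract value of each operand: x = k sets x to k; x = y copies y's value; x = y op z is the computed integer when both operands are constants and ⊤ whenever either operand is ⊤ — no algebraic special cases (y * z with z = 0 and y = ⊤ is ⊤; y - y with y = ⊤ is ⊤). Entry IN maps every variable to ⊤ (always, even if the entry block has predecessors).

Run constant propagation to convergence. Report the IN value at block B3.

Answer: {a: ⊤, b: ⊤, c: ⊤, d: 3, e: ⊤, f: ⊤}

Derivation:
Converged values:
  B0:  IN=(all ⊤)  OUT=(all ⊤)
  B1:  IN=(all ⊤)  OUT={d:3; rest ⊤}
  B2:  IN={d:3; rest ⊤}  OUT={d:3, e:-3; rest ⊤}
  B3:  IN={d:3; rest ⊤}  OUT={d:3, e:3; rest ⊤}
  B4:  IN={d:3, e:3; rest ⊤}  OUT={d:3, e:3; rest ⊤}
  B5:  IN={d:3, e:3; rest ⊤}  OUT={b:0, d:3, e:3, f:3; rest ⊤}

Merge at B3: IN[B3] = OUT[B1] ⊔ OUT[B2] = {a: ⊤, b: ⊤, c: ⊤, d: 3, e: ⊤, f: ⊤}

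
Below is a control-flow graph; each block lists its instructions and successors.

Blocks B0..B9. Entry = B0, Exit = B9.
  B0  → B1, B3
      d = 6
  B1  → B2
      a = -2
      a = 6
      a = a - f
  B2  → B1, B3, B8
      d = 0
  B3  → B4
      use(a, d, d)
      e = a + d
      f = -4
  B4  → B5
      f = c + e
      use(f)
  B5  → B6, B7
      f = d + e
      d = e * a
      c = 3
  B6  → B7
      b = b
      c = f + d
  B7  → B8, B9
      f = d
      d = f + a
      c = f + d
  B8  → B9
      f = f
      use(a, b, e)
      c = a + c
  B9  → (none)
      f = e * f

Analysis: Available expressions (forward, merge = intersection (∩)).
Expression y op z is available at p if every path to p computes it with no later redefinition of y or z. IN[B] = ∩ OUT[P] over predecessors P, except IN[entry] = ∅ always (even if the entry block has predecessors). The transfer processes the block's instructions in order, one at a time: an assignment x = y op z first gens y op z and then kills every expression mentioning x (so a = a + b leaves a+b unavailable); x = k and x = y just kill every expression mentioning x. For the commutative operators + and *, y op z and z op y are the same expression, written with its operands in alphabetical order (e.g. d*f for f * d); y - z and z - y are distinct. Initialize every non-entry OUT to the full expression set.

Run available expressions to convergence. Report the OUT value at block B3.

Answer: {a+d}

Trace:
Converged values:
  B0: | IN={} | OUT={}
  B1: | IN={} | OUT={}
  B2: | IN={} | OUT={}
  B3: | IN={} | OUT={a+d}
  B4: | IN={a+d} | OUT={a+d, c+e}
  B5: | IN={a+d, c+e} | OUT={a*e}
  B6: | IN={a*e} | OUT={a*e, d+f}
  B7: | IN={a*e} | OUT={a*e, a+f, d+f}
  B8: | IN={} | OUT={}
  B9: | IN={} | OUT={}

Merge at B3: IN[B3] = OUT[B0] ∩ OUT[B2] = {}
Applying B3's transfer function to that IN value gives OUT[B3] (row B3 above).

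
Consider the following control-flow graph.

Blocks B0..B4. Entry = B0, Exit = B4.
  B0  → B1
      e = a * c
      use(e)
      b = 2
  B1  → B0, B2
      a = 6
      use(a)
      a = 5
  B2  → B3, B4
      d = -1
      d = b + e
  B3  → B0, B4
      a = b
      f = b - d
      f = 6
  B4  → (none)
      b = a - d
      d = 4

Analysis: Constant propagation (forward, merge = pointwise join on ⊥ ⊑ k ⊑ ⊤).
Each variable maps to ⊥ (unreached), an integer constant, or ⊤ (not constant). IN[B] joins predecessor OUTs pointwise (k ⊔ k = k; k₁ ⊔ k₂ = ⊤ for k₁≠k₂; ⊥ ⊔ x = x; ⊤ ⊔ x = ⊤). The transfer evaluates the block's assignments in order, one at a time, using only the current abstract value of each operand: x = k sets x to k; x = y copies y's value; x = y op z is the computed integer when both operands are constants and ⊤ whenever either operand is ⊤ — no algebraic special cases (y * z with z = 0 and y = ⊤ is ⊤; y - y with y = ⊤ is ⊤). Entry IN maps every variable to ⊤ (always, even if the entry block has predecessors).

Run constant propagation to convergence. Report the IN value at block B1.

Fixpoint table:
  B0:   IN=(all ⊤)   OUT={b:2; rest ⊤}
  B1:   IN={b:2; rest ⊤}   OUT={a:5, b:2; rest ⊤}
  B2:   IN={a:5, b:2; rest ⊤}   OUT={a:5, b:2; rest ⊤}
  B3:   IN={a:5, b:2; rest ⊤}   OUT={a:2, b:2, f:6; rest ⊤}
  B4:   IN={b:2; rest ⊤}   OUT={d:4; rest ⊤}

Merge at B1: IN[B1] = OUT[B0] = {a: ⊤, b: 2, c: ⊤, d: ⊤, e: ⊤, f: ⊤}

Answer: {a: ⊤, b: 2, c: ⊤, d: ⊤, e: ⊤, f: ⊤}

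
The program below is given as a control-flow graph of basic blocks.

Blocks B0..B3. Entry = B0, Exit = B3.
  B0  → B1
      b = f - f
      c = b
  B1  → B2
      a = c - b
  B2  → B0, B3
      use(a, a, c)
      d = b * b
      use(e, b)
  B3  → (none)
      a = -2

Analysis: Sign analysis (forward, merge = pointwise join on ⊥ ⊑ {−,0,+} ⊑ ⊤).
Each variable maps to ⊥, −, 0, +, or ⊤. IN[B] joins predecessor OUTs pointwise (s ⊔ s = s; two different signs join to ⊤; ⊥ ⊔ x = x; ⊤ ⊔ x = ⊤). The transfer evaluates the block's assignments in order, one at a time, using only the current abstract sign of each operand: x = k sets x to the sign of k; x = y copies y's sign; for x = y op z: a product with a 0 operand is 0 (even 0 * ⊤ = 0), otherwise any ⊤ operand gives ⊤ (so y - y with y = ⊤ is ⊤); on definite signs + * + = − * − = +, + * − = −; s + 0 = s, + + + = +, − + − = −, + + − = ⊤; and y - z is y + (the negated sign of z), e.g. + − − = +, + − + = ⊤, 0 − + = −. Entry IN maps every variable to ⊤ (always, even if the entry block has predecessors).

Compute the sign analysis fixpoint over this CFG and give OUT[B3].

Answer: {a: -, b: ⊤, c: ⊤, d: ⊤, e: ⊤, f: ⊤}

Derivation:
Per-block solution:
  B0:   IN=(all ⊤)   OUT=(all ⊤)
  B1:   IN=(all ⊤)   OUT=(all ⊤)
  B2:   IN=(all ⊤)   OUT=(all ⊤)
  B3:   IN=(all ⊤)   OUT={a:-; rest ⊤}

Merge at B3: IN[B3] = OUT[B2] = {a: ⊤, b: ⊤, c: ⊤, d: ⊤, e: ⊤, f: ⊤}
Applying B3's transfer function to that IN value gives OUT[B3] (row B3 above).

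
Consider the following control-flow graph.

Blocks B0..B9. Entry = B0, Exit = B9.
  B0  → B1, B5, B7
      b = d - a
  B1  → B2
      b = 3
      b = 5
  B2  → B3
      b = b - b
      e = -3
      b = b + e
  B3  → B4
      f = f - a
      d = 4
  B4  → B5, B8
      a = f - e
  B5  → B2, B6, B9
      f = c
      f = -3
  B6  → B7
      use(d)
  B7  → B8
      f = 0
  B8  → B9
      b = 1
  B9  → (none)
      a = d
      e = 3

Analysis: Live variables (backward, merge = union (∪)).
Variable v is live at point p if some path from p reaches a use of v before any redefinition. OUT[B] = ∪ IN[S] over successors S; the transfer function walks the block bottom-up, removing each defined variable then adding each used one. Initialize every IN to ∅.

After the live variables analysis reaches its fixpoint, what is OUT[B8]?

Per-block solution:
  B0:  IN={a, c, d, f}  OUT={a, b, c, d, f}
  B1:  IN={a, c, f}  OUT={a, b, c, f}
  B2:  IN={a, b, c, f}  OUT={a, b, c, e, f}
  B3:  IN={a, b, c, e, f}  OUT={b, c, d, e, f}
  B4:  IN={b, c, d, e, f}  OUT={a, b, c, d}
  B5:  IN={a, b, c, d}  OUT={a, b, c, d, f}
  B6:  IN={d}  OUT={d}
  B7:  IN={d}  OUT={d}
  B8:  IN={d}  OUT={d}
  B9:  IN={d}  OUT={}

Merge at B8: OUT[B8] = IN[B9] = {d}

Answer: {d}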